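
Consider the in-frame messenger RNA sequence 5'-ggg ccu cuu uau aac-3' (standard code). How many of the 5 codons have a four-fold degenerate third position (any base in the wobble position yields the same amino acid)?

Codon 1 GGG (Gly): third position 4-fold.
Codon 2 CCU (Pro): third position 4-fold.
Codon 3 CUU (Leu): third position 4-fold.
Codon 4 UAU (Tyr): third position 2-fold.
Codon 5 AAC (Asn): third position 2-fold.
Four-fold degenerate third positions: 3.

3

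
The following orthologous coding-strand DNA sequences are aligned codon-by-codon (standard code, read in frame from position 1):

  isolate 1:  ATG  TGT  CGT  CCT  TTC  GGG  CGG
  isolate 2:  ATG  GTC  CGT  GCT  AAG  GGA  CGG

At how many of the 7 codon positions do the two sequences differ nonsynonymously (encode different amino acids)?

3

Codon 1: ATG Met / ATG Met — identical.
Codon 2: TGT Cys / GTC Val — nonsynonymous.
Codon 3: CGT Arg / CGT Arg — identical.
Codon 4: CCT Pro / GCT Ala — nonsynonymous.
Codon 5: TTC Phe / AAG Lys — nonsynonymous.
Codon 6: GGG Gly / GGA Gly — synonymous.
Codon 7: CGG Arg / CGG Arg — identical.
Nonsynonymous differences: 3.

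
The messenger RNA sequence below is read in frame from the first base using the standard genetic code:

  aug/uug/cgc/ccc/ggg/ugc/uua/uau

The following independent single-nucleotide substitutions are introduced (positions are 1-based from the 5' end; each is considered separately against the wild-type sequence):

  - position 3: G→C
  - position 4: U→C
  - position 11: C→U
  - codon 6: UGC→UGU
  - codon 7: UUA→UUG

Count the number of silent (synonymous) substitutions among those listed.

Codon 1: AUG (Met) → AUC (Ile) — missense.
Codon 2: UUG (Leu) → CUG (Leu) — synonymous.
Codon 4: CCC (Pro) → CUC (Leu) — missense.
Codon 6: UGC (Cys) → UGU (Cys) — synonymous.
Codon 7: UUA (Leu) → UUG (Leu) — synonymous.
Synonymous: 3 of 5.

3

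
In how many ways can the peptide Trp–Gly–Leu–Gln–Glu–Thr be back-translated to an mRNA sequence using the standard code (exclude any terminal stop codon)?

384

Trp: 1 codon.
Gly: 4 codons.
Leu: 6 codons.
Gln: 2 codons.
Glu: 2 codons.
Thr: 4 codons.
1 × 4 × 6 × 2 × 2 × 4 = 384.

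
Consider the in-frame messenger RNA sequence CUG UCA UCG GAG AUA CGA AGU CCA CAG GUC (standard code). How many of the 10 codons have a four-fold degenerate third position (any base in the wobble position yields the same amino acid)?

Codon 1 CUG (Leu): third position 4-fold.
Codon 2 UCA (Ser): third position 4-fold.
Codon 3 UCG (Ser): third position 4-fold.
Codon 4 GAG (Glu): third position 2-fold.
Codon 5 AUA (Ile): third position 3-fold.
Codon 6 CGA (Arg): third position 4-fold.
Codon 7 AGU (Ser): third position 2-fold.
Codon 8 CCA (Pro): third position 4-fold.
Codon 9 CAG (Gln): third position 2-fold.
Codon 10 GUC (Val): third position 4-fold.
Four-fold degenerate third positions: 6.

6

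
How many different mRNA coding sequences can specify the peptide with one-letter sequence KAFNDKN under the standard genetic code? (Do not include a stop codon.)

Lys: 2 codons.
Ala: 4 codons.
Phe: 2 codons.
Asn: 2 codons.
Asp: 2 codons.
Lys: 2 codons.
Asn: 2 codons.
2 × 4 × 2 × 2 × 2 × 2 × 2 = 256.

256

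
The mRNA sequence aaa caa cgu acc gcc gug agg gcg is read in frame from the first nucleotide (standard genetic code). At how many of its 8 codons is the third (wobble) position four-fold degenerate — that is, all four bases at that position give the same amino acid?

Codon 1 AAA (Lys): third position 2-fold.
Codon 2 CAA (Gln): third position 2-fold.
Codon 3 CGU (Arg): third position 4-fold.
Codon 4 ACC (Thr): third position 4-fold.
Codon 5 GCC (Ala): third position 4-fold.
Codon 6 GUG (Val): third position 4-fold.
Codon 7 AGG (Arg): third position 2-fold.
Codon 8 GCG (Ala): third position 4-fold.
Four-fold degenerate third positions: 5.

5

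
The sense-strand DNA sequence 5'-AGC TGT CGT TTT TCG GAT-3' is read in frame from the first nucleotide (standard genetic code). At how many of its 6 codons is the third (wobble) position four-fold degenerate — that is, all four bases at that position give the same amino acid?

Codon 1 AGC (Ser): third position 2-fold.
Codon 2 TGT (Cys): third position 2-fold.
Codon 3 CGT (Arg): third position 4-fold.
Codon 4 TTT (Phe): third position 2-fold.
Codon 5 TCG (Ser): third position 4-fold.
Codon 6 GAT (Asp): third position 2-fold.
Four-fold degenerate third positions: 2.

2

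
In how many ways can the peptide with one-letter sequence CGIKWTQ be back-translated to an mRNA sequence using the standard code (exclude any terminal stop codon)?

Cys: 2 codons.
Gly: 4 codons.
Ile: 3 codons.
Lys: 2 codons.
Trp: 1 codon.
Thr: 4 codons.
Gln: 2 codons.
2 × 4 × 3 × 2 × 1 × 4 × 2 = 384.

384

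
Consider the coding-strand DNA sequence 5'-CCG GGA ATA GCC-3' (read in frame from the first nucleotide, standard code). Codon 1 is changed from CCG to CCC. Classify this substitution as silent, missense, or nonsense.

Position 3 falls in codon 1: CCG → Pro.
After the substitution the codon is CCC → Pro.
Both encode Pro, so the change is synonymous.

silent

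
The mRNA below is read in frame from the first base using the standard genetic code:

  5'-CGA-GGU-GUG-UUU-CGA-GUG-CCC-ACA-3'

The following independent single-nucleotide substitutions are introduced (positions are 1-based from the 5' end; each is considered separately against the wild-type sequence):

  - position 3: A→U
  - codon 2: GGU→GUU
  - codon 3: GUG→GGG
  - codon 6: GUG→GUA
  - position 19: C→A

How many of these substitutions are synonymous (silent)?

Codon 1: CGA (Arg) → CGU (Arg) — synonymous.
Codon 2: GGU (Gly) → GUU (Val) — missense.
Codon 3: GUG (Val) → GGG (Gly) — missense.
Codon 6: GUG (Val) → GUA (Val) — synonymous.
Codon 7: CCC (Pro) → ACC (Thr) — missense.
Synonymous: 2 of 5.

2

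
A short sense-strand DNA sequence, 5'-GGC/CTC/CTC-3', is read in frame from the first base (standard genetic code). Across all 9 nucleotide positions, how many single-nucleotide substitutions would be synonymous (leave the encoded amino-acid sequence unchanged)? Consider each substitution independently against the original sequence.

Codon 1 (GGC, Gly): 3 synonymous substitutions.
Codon 2 (CTC, Leu): 3 synonymous substitutions.
Codon 3 (CTC, Leu): 3 synonymous substitutions.
Total: 3 + 3 + 3 = 9.

9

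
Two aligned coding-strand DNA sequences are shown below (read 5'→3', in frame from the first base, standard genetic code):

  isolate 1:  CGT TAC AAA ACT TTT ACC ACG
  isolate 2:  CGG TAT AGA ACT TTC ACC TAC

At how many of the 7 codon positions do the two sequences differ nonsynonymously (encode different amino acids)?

2

Codon 1: CGT Arg / CGG Arg — synonymous.
Codon 2: TAC Tyr / TAT Tyr — synonymous.
Codon 3: AAA Lys / AGA Arg — nonsynonymous.
Codon 4: ACT Thr / ACT Thr — identical.
Codon 5: TTT Phe / TTC Phe — synonymous.
Codon 6: ACC Thr / ACC Thr — identical.
Codon 7: ACG Thr / TAC Tyr — nonsynonymous.
Nonsynonymous differences: 2.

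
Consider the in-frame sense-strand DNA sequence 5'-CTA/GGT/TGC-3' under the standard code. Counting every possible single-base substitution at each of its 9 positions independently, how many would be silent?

8

Codon 1 (CTA, Leu): 4 synonymous substitutions.
Codon 2 (GGT, Gly): 3 synonymous substitutions.
Codon 3 (TGC, Cys): 1 synonymous substitution.
Total: 4 + 3 + 1 = 8.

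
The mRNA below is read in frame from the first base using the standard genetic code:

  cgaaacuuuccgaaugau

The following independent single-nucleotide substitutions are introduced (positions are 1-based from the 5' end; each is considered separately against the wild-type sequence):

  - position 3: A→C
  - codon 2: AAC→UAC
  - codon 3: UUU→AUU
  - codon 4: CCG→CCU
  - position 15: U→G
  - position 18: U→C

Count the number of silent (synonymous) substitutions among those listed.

Codon 1: CGA (Arg) → CGC (Arg) — synonymous.
Codon 2: AAC (Asn) → UAC (Tyr) — missense.
Codon 3: UUU (Phe) → AUU (Ile) — missense.
Codon 4: CCG (Pro) → CCU (Pro) — synonymous.
Codon 5: AAU (Asn) → AAG (Lys) — missense.
Codon 6: GAU (Asp) → GAC (Asp) — synonymous.
Synonymous: 3 of 6.

3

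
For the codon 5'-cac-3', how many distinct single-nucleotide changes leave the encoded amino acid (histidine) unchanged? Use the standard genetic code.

1

Position 1: none → 0 synonymous.
Position 2: none → 0 synonymous.
Position 3: CAT → 1 synonymous.
Total: 0 + 0 + 1 = 1.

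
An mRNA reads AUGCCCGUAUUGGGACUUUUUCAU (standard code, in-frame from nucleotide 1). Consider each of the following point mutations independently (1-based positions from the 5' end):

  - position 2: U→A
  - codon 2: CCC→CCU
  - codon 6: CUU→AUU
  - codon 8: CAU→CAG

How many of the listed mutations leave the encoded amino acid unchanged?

Codon 1: AUG (Met) → AAG (Lys) — missense.
Codon 2: CCC (Pro) → CCU (Pro) — synonymous.
Codon 6: CUU (Leu) → AUU (Ile) — missense.
Codon 8: CAU (His) → CAG (Gln) — missense.
Synonymous: 1 of 4.

1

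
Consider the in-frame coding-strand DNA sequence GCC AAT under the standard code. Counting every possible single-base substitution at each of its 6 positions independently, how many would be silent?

4

Codon 1 (GCC, Ala): 3 synonymous substitutions.
Codon 2 (AAT, Asn): 1 synonymous substitution.
Total: 3 + 1 = 4.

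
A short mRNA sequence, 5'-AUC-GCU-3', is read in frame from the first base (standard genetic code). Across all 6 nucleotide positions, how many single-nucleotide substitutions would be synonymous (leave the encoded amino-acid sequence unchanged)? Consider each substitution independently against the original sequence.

5

Codon 1 (AUC, Ile): 2 synonymous substitutions.
Codon 2 (GCU, Ala): 3 synonymous substitutions.
Total: 2 + 3 = 5.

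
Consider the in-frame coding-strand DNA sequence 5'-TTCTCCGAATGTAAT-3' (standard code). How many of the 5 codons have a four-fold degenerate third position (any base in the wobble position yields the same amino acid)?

Codon 1 TTC (Phe): third position 2-fold.
Codon 2 TCC (Ser): third position 4-fold.
Codon 3 GAA (Glu): third position 2-fold.
Codon 4 TGT (Cys): third position 2-fold.
Codon 5 AAT (Asn): third position 2-fold.
Four-fold degenerate third positions: 1.

1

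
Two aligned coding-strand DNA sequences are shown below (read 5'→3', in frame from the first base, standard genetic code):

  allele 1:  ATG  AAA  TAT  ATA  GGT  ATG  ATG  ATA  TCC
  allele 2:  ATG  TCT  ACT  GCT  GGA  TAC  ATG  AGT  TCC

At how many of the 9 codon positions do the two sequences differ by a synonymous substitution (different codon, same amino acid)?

Codon 1: ATG Met / ATG Met — identical.
Codon 2: AAA Lys / TCT Ser — nonsynonymous.
Codon 3: TAT Tyr / ACT Thr — nonsynonymous.
Codon 4: ATA Ile / GCT Ala — nonsynonymous.
Codon 5: GGT Gly / GGA Gly — synonymous.
Codon 6: ATG Met / TAC Tyr — nonsynonymous.
Codon 7: ATG Met / ATG Met — identical.
Codon 8: ATA Ile / AGT Ser — nonsynonymous.
Codon 9: TCC Ser / TCC Ser — identical.
Synonymous differences: 1.

1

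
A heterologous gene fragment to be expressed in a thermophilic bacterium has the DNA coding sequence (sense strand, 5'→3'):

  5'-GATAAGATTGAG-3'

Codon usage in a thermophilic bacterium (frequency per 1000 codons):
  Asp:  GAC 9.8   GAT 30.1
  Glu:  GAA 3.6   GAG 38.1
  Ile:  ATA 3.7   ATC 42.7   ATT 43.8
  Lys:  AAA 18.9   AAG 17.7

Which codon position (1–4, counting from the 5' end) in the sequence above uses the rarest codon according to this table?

Codon 1 GAT (Asp): 30.1 per 1000.
Codon 2 AAG (Lys): 17.7 per 1000.
Codon 3 ATT (Ile): 43.8 per 1000.
Codon 4 GAG (Glu): 38.1 per 1000.
Lowest frequency is 17.7 at codon 2.

2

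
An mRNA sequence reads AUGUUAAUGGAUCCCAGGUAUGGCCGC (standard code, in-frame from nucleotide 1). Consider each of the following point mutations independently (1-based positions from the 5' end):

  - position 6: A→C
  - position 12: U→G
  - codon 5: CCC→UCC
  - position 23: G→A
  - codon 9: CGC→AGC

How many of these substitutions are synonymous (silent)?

0

Codon 2: UUA (Leu) → UUC (Phe) — missense.
Codon 4: GAU (Asp) → GAG (Glu) — missense.
Codon 5: CCC (Pro) → UCC (Ser) — missense.
Codon 8: GGC (Gly) → GAC (Asp) — missense.
Codon 9: CGC (Arg) → AGC (Ser) — missense.
Synonymous: 0 of 5.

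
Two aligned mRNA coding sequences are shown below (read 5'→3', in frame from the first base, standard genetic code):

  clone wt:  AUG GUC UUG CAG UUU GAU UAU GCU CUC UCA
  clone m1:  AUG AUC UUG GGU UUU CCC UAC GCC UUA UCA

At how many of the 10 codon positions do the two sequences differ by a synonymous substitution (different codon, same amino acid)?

3

Codon 1: AUG Met / AUG Met — identical.
Codon 2: GUC Val / AUC Ile — nonsynonymous.
Codon 3: UUG Leu / UUG Leu — identical.
Codon 4: CAG Gln / GGU Gly — nonsynonymous.
Codon 5: UUU Phe / UUU Phe — identical.
Codon 6: GAU Asp / CCC Pro — nonsynonymous.
Codon 7: UAU Tyr / UAC Tyr — synonymous.
Codon 8: GCU Ala / GCC Ala — synonymous.
Codon 9: CUC Leu / UUA Leu — synonymous.
Codon 10: UCA Ser / UCA Ser — identical.
Synonymous differences: 3.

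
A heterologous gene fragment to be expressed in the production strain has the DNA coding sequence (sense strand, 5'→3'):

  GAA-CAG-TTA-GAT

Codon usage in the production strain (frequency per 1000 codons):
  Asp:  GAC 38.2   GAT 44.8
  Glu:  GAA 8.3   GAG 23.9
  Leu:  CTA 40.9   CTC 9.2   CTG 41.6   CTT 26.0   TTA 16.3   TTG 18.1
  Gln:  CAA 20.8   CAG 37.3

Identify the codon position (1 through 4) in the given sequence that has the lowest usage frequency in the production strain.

1

Codon 1 GAA (Glu): 8.3 per 1000.
Codon 2 CAG (Gln): 37.3 per 1000.
Codon 3 TTA (Leu): 16.3 per 1000.
Codon 4 GAT (Asp): 44.8 per 1000.
Lowest frequency is 8.3 at codon 1.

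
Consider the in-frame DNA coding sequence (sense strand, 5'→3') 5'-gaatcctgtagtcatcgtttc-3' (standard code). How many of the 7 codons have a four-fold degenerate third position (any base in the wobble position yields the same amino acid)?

Codon 1 GAA (Glu): third position 2-fold.
Codon 2 TCC (Ser): third position 4-fold.
Codon 3 TGT (Cys): third position 2-fold.
Codon 4 AGT (Ser): third position 2-fold.
Codon 5 CAT (His): third position 2-fold.
Codon 6 CGT (Arg): third position 4-fold.
Codon 7 TTC (Phe): third position 2-fold.
Four-fold degenerate third positions: 2.

2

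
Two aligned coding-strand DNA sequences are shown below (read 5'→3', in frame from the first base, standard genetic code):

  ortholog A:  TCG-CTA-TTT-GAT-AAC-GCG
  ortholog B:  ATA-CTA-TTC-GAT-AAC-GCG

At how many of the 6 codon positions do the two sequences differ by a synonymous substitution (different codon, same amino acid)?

Codon 1: TCG Ser / ATA Ile — nonsynonymous.
Codon 2: CTA Leu / CTA Leu — identical.
Codon 3: TTT Phe / TTC Phe — synonymous.
Codon 4: GAT Asp / GAT Asp — identical.
Codon 5: AAC Asn / AAC Asn — identical.
Codon 6: GCG Ala / GCG Ala — identical.
Synonymous differences: 1.

1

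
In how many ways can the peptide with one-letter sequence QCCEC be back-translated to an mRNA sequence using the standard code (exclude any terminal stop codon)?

32

Gln: 2 codons.
Cys: 2 codons.
Cys: 2 codons.
Glu: 2 codons.
Cys: 2 codons.
2 × 2 × 2 × 2 × 2 = 32.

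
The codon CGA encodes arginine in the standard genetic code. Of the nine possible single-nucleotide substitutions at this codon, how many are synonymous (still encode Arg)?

Position 1: AGA → 1 synonymous.
Position 2: none → 0 synonymous.
Position 3: CGT, CGC, CGG → 3 synonymous.
Total: 1 + 0 + 3 = 4.

4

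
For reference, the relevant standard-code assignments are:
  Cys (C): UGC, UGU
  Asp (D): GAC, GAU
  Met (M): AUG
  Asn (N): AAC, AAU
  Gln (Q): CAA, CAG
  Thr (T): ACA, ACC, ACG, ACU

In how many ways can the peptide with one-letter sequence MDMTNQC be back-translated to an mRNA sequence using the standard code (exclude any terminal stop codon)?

64

Met: 1 codon.
Asp: 2 codons.
Met: 1 codon.
Thr: 4 codons.
Asn: 2 codons.
Gln: 2 codons.
Cys: 2 codons.
1 × 2 × 1 × 4 × 2 × 2 × 2 = 64.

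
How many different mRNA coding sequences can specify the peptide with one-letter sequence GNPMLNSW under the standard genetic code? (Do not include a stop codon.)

2304

Gly: 4 codons.
Asn: 2 codons.
Pro: 4 codons.
Met: 1 codon.
Leu: 6 codons.
Asn: 2 codons.
Ser: 6 codons.
Trp: 1 codon.
4 × 2 × 4 × 1 × 6 × 2 × 6 × 1 = 2304.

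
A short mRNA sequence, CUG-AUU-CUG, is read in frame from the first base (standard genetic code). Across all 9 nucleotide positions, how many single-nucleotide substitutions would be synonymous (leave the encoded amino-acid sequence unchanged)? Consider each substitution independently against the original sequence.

Codon 1 (CUG, Leu): 4 synonymous substitutions.
Codon 2 (AUU, Ile): 2 synonymous substitutions.
Codon 3 (CUG, Leu): 4 synonymous substitutions.
Total: 4 + 2 + 4 = 10.

10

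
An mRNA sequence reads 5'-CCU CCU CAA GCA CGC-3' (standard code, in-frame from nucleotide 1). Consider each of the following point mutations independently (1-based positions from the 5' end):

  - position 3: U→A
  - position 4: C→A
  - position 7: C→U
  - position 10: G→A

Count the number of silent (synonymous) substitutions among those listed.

1

Codon 1: CCU (Pro) → CCA (Pro) — synonymous.
Codon 2: CCU (Pro) → ACU (Thr) — missense.
Codon 3: CAA (Gln) → UAA (Stop) — nonsense.
Codon 4: GCA (Ala) → ACA (Thr) — missense.
Synonymous: 1 of 4.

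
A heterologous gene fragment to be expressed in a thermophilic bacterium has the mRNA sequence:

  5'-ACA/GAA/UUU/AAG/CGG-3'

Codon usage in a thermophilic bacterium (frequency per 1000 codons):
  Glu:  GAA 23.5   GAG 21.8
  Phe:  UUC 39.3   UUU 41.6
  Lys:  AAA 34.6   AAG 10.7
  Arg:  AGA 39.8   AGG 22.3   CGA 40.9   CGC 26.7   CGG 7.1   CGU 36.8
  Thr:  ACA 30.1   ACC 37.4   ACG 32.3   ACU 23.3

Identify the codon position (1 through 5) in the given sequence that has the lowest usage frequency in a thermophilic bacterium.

Codon 1 ACA (Thr): 30.1 per 1000.
Codon 2 GAA (Glu): 23.5 per 1000.
Codon 3 UUU (Phe): 41.6 per 1000.
Codon 4 AAG (Lys): 10.7 per 1000.
Codon 5 CGG (Arg): 7.1 per 1000.
Lowest frequency is 7.1 at codon 5.

5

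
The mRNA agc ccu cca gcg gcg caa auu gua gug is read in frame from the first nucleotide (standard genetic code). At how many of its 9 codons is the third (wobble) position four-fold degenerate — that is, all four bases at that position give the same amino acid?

Codon 1 AGC (Ser): third position 2-fold.
Codon 2 CCU (Pro): third position 4-fold.
Codon 3 CCA (Pro): third position 4-fold.
Codon 4 GCG (Ala): third position 4-fold.
Codon 5 GCG (Ala): third position 4-fold.
Codon 6 CAA (Gln): third position 2-fold.
Codon 7 AUU (Ile): third position 3-fold.
Codon 8 GUA (Val): third position 4-fold.
Codon 9 GUG (Val): third position 4-fold.
Four-fold degenerate third positions: 6.

6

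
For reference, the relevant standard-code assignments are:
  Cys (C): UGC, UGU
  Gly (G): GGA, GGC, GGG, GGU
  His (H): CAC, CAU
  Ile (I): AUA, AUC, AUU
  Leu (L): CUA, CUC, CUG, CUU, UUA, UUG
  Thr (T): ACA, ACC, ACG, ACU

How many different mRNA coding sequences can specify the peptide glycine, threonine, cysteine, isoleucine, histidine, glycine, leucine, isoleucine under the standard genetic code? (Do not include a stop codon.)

Gly: 4 codons.
Thr: 4 codons.
Cys: 2 codons.
Ile: 3 codons.
His: 2 codons.
Gly: 4 codons.
Leu: 6 codons.
Ile: 3 codons.
4 × 4 × 2 × 3 × 2 × 4 × 6 × 3 = 13824.

13824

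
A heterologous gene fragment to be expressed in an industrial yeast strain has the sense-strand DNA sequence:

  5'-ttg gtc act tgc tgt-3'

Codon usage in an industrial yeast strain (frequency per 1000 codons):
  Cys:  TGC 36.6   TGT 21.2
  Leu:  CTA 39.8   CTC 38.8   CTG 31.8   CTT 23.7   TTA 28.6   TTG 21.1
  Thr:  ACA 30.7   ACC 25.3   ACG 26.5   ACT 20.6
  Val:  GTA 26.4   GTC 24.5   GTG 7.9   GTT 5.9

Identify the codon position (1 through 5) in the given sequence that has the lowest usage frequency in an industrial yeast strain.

3

Codon 1 TTG (Leu): 21.1 per 1000.
Codon 2 GTC (Val): 24.5 per 1000.
Codon 3 ACT (Thr): 20.6 per 1000.
Codon 4 TGC (Cys): 36.6 per 1000.
Codon 5 TGT (Cys): 21.2 per 1000.
Lowest frequency is 20.6 at codon 3.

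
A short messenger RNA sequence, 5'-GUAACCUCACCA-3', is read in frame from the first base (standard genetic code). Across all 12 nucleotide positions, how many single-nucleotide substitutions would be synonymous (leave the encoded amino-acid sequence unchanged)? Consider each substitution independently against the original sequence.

12

Codon 1 (GUA, Val): 3 synonymous substitutions.
Codon 2 (ACC, Thr): 3 synonymous substitutions.
Codon 3 (UCA, Ser): 3 synonymous substitutions.
Codon 4 (CCA, Pro): 3 synonymous substitutions.
Total: 3 + 3 + 3 + 3 = 12.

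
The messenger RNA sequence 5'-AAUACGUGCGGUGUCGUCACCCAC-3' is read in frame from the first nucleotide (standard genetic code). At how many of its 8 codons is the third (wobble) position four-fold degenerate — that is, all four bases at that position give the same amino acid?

5

Codon 1 AAU (Asn): third position 2-fold.
Codon 2 ACG (Thr): third position 4-fold.
Codon 3 UGC (Cys): third position 2-fold.
Codon 4 GGU (Gly): third position 4-fold.
Codon 5 GUC (Val): third position 4-fold.
Codon 6 GUC (Val): third position 4-fold.
Codon 7 ACC (Thr): third position 4-fold.
Codon 8 CAC (His): third position 2-fold.
Four-fold degenerate third positions: 5.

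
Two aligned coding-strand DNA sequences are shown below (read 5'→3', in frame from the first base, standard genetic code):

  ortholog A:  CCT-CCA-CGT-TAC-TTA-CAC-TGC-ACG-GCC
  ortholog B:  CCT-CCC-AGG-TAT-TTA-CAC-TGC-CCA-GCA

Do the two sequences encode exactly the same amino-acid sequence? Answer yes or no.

no

Codon 1: CCT Pro / CCT Pro — identical.
Codon 2: CCA Pro / CCC Pro — synonymous.
Codon 3: CGT Arg / AGG Arg — synonymous.
Codon 4: TAC Tyr / TAT Tyr — synonymous.
Codon 5: TTA Leu / TTA Leu — identical.
Codon 6: CAC His / CAC His — identical.
Codon 7: TGC Cys / TGC Cys — identical.
Codon 8: ACG Thr / CCA Pro — nonsynonymous.
Codon 9: GCC Ala / GCA Ala — synonymous.
Nonsynonymous differences: 1 → different protein.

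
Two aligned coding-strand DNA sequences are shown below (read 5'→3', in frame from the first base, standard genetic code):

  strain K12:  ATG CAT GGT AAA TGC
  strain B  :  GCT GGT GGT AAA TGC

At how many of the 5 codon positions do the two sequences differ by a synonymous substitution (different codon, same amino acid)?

Codon 1: ATG Met / GCT Ala — nonsynonymous.
Codon 2: CAT His / GGT Gly — nonsynonymous.
Codon 3: GGT Gly / GGT Gly — identical.
Codon 4: AAA Lys / AAA Lys — identical.
Codon 5: TGC Cys / TGC Cys — identical.
Synonymous differences: 0.

0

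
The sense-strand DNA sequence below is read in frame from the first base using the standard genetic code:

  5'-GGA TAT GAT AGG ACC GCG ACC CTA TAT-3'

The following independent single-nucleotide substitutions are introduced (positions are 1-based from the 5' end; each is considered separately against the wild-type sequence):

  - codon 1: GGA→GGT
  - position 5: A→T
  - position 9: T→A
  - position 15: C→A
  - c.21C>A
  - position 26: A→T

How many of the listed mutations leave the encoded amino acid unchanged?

Codon 1: GGA (Gly) → GGT (Gly) — synonymous.
Codon 2: TAT (Tyr) → TTT (Phe) — missense.
Codon 3: GAT (Asp) → GAA (Glu) — missense.
Codon 5: ACC (Thr) → ACA (Thr) — synonymous.
Codon 7: ACC (Thr) → ACA (Thr) — synonymous.
Codon 9: TAT (Tyr) → TTT (Phe) — missense.
Synonymous: 3 of 6.

3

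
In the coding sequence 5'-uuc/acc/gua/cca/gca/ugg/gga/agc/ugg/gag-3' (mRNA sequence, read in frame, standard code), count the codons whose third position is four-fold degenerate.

5

Codon 1 UUC (Phe): third position 2-fold.
Codon 2 ACC (Thr): third position 4-fold.
Codon 3 GUA (Val): third position 4-fold.
Codon 4 CCA (Pro): third position 4-fold.
Codon 5 GCA (Ala): third position 4-fold.
Codon 6 UGG (Trp): third position 1-fold.
Codon 7 GGA (Gly): third position 4-fold.
Codon 8 AGC (Ser): third position 2-fold.
Codon 9 UGG (Trp): third position 1-fold.
Codon 10 GAG (Glu): third position 2-fold.
Four-fold degenerate third positions: 5.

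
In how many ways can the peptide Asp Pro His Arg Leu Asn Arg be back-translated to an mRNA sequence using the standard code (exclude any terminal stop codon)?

6912

Asp: 2 codons.
Pro: 4 codons.
His: 2 codons.
Arg: 6 codons.
Leu: 6 codons.
Asn: 2 codons.
Arg: 6 codons.
2 × 4 × 2 × 6 × 6 × 2 × 6 = 6912.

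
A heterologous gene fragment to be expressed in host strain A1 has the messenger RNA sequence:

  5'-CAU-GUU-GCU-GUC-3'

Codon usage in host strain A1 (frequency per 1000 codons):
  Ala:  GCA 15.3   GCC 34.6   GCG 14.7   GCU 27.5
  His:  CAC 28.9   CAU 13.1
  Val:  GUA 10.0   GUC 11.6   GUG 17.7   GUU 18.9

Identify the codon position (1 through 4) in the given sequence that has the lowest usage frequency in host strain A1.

4

Codon 1 CAU (His): 13.1 per 1000.
Codon 2 GUU (Val): 18.9 per 1000.
Codon 3 GCU (Ala): 27.5 per 1000.
Codon 4 GUC (Val): 11.6 per 1000.
Lowest frequency is 11.6 at codon 4.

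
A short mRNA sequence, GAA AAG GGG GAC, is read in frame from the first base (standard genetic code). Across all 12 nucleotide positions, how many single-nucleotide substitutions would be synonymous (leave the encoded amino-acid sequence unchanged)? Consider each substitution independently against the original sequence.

Codon 1 (GAA, Glu): 1 synonymous substitution.
Codon 2 (AAG, Lys): 1 synonymous substitution.
Codon 3 (GGG, Gly): 3 synonymous substitutions.
Codon 4 (GAC, Asp): 1 synonymous substitution.
Total: 1 + 1 + 3 + 1 = 6.

6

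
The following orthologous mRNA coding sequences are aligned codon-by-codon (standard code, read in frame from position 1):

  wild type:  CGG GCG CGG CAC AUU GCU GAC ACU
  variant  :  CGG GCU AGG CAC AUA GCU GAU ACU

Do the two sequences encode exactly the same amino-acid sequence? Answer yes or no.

Codon 1: CGG Arg / CGG Arg — identical.
Codon 2: GCG Ala / GCU Ala — synonymous.
Codon 3: CGG Arg / AGG Arg — synonymous.
Codon 4: CAC His / CAC His — identical.
Codon 5: AUU Ile / AUA Ile — synonymous.
Codon 6: GCU Ala / GCU Ala — identical.
Codon 7: GAC Asp / GAU Asp — synonymous.
Codon 8: ACU Thr / ACU Thr — identical.
Nonsynonymous differences: 0 → same protein.

yes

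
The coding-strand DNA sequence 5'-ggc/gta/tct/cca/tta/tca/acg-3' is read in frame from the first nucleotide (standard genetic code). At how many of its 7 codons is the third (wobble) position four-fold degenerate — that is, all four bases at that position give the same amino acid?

Codon 1 GGC (Gly): third position 4-fold.
Codon 2 GTA (Val): third position 4-fold.
Codon 3 TCT (Ser): third position 4-fold.
Codon 4 CCA (Pro): third position 4-fold.
Codon 5 TTA (Leu): third position 2-fold.
Codon 6 TCA (Ser): third position 4-fold.
Codon 7 ACG (Thr): third position 4-fold.
Four-fold degenerate third positions: 6.

6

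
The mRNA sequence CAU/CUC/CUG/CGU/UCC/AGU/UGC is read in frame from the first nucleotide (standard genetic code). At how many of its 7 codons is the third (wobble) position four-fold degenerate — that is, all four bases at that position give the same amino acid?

Codon 1 CAU (His): third position 2-fold.
Codon 2 CUC (Leu): third position 4-fold.
Codon 3 CUG (Leu): third position 4-fold.
Codon 4 CGU (Arg): third position 4-fold.
Codon 5 UCC (Ser): third position 4-fold.
Codon 6 AGU (Ser): third position 2-fold.
Codon 7 UGC (Cys): third position 2-fold.
Four-fold degenerate third positions: 4.

4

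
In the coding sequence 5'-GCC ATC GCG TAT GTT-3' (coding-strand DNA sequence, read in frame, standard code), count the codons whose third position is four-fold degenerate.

Codon 1 GCC (Ala): third position 4-fold.
Codon 2 ATC (Ile): third position 3-fold.
Codon 3 GCG (Ala): third position 4-fold.
Codon 4 TAT (Tyr): third position 2-fold.
Codon 5 GTT (Val): third position 4-fold.
Four-fold degenerate third positions: 3.

3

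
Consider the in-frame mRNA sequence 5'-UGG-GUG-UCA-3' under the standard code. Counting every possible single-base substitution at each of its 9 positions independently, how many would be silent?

6

Codon 1 (UGG, Trp): 0 synonymous substitutions.
Codon 2 (GUG, Val): 3 synonymous substitutions.
Codon 3 (UCA, Ser): 3 synonymous substitutions.
Total: 0 + 3 + 3 = 6.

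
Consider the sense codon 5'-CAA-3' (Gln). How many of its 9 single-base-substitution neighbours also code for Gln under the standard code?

1

Position 1: none → 0 synonymous.
Position 2: none → 0 synonymous.
Position 3: CAG → 1 synonymous.
Total: 0 + 0 + 1 = 1.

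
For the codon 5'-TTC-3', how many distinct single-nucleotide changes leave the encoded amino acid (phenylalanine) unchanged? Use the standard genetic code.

Position 1: none → 0 synonymous.
Position 2: none → 0 synonymous.
Position 3: TTT → 1 synonymous.
Total: 0 + 0 + 1 = 1.

1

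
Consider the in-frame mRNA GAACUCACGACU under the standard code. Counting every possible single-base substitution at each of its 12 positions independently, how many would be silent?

Codon 1 (GAA, Glu): 1 synonymous substitution.
Codon 2 (CUC, Leu): 3 synonymous substitutions.
Codon 3 (ACG, Thr): 3 synonymous substitutions.
Codon 4 (ACU, Thr): 3 synonymous substitutions.
Total: 1 + 3 + 3 + 3 = 10.

10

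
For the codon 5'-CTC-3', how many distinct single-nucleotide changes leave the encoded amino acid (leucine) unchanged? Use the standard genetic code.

3

Position 1: none → 0 synonymous.
Position 2: none → 0 synonymous.
Position 3: CTT, CTA, CTG → 3 synonymous.
Total: 0 + 0 + 3 = 3.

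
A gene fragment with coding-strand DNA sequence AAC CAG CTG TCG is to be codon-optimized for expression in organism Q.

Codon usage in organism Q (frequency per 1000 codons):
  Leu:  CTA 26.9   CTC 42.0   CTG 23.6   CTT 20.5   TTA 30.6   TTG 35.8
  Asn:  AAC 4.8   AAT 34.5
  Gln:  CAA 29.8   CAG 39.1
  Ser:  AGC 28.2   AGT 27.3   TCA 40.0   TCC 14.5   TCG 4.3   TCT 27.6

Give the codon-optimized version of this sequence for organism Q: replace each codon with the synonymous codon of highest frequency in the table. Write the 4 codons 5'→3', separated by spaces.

Codon 1 (Asn): best is AAT at 34.5.
Codon 2 (Gln): best is CAG at 39.1.
Codon 3 (Leu): best is CTC at 42.0.
Codon 4 (Ser): best is TCA at 40.0.

AAT CAG CTC TCA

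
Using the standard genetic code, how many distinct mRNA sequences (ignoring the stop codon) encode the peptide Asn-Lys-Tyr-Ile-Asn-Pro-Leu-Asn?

2304

Asn: 2 codons.
Lys: 2 codons.
Tyr: 2 codons.
Ile: 3 codons.
Asn: 2 codons.
Pro: 4 codons.
Leu: 6 codons.
Asn: 2 codons.
2 × 2 × 2 × 3 × 2 × 4 × 6 × 2 = 2304.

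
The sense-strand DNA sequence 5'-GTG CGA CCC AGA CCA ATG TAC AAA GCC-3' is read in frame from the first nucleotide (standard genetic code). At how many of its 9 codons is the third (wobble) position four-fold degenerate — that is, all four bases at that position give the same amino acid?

5

Codon 1 GTG (Val): third position 4-fold.
Codon 2 CGA (Arg): third position 4-fold.
Codon 3 CCC (Pro): third position 4-fold.
Codon 4 AGA (Arg): third position 2-fold.
Codon 5 CCA (Pro): third position 4-fold.
Codon 6 ATG (Met): third position 1-fold.
Codon 7 TAC (Tyr): third position 2-fold.
Codon 8 AAA (Lys): third position 2-fold.
Codon 9 GCC (Ala): third position 4-fold.
Four-fold degenerate third positions: 5.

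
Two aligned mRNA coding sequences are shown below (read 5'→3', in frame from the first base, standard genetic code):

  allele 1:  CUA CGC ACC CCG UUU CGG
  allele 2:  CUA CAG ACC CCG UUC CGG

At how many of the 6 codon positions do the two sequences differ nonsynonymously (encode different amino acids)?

Codon 1: CUA Leu / CUA Leu — identical.
Codon 2: CGC Arg / CAG Gln — nonsynonymous.
Codon 3: ACC Thr / ACC Thr — identical.
Codon 4: CCG Pro / CCG Pro — identical.
Codon 5: UUU Phe / UUC Phe — synonymous.
Codon 6: CGG Arg / CGG Arg — identical.
Nonsynonymous differences: 1.

1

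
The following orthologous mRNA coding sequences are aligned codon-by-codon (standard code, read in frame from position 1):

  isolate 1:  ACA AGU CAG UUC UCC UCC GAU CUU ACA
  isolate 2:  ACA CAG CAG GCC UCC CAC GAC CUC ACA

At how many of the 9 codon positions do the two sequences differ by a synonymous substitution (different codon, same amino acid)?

2

Codon 1: ACA Thr / ACA Thr — identical.
Codon 2: AGU Ser / CAG Gln — nonsynonymous.
Codon 3: CAG Gln / CAG Gln — identical.
Codon 4: UUC Phe / GCC Ala — nonsynonymous.
Codon 5: UCC Ser / UCC Ser — identical.
Codon 6: UCC Ser / CAC His — nonsynonymous.
Codon 7: GAU Asp / GAC Asp — synonymous.
Codon 8: CUU Leu / CUC Leu — synonymous.
Codon 9: ACA Thr / ACA Thr — identical.
Synonymous differences: 2.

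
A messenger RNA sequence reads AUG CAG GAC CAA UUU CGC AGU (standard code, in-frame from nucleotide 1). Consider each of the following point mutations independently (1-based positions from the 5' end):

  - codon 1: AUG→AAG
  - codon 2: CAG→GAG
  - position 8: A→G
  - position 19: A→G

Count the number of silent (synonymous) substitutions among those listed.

0

Codon 1: AUG (Met) → AAG (Lys) — missense.
Codon 2: CAG (Gln) → GAG (Glu) — missense.
Codon 3: GAC (Asp) → GGC (Gly) — missense.
Codon 7: AGU (Ser) → GGU (Gly) — missense.
Synonymous: 0 of 4.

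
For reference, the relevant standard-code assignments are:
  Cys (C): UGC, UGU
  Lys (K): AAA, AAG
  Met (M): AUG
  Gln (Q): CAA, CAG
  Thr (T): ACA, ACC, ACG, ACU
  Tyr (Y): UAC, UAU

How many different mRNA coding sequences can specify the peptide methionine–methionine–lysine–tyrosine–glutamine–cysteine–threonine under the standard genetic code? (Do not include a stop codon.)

Met: 1 codon.
Met: 1 codon.
Lys: 2 codons.
Tyr: 2 codons.
Gln: 2 codons.
Cys: 2 codons.
Thr: 4 codons.
1 × 1 × 2 × 2 × 2 × 2 × 4 = 64.

64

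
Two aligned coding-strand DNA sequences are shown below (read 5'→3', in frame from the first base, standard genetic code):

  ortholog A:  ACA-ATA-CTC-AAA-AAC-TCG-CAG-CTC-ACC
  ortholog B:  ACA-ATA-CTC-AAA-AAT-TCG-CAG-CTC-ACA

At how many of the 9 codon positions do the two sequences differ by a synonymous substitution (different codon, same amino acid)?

Codon 1: ACA Thr / ACA Thr — identical.
Codon 2: ATA Ile / ATA Ile — identical.
Codon 3: CTC Leu / CTC Leu — identical.
Codon 4: AAA Lys / AAA Lys — identical.
Codon 5: AAC Asn / AAT Asn — synonymous.
Codon 6: TCG Ser / TCG Ser — identical.
Codon 7: CAG Gln / CAG Gln — identical.
Codon 8: CTC Leu / CTC Leu — identical.
Codon 9: ACC Thr / ACA Thr — synonymous.
Synonymous differences: 2.

2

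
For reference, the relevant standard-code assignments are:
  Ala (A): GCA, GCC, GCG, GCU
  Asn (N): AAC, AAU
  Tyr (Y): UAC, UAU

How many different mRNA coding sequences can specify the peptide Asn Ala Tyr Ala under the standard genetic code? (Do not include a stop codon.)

Asn: 2 codons.
Ala: 4 codons.
Tyr: 2 codons.
Ala: 4 codons.
2 × 4 × 2 × 4 = 64.

64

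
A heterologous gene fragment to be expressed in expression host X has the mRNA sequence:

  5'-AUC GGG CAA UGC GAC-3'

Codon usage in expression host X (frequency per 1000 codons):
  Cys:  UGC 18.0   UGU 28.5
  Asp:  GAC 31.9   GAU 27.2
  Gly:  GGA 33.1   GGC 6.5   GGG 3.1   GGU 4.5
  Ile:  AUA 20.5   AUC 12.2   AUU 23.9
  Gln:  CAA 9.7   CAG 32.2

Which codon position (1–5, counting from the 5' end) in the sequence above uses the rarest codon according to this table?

2

Codon 1 AUC (Ile): 12.2 per 1000.
Codon 2 GGG (Gly): 3.1 per 1000.
Codon 3 CAA (Gln): 9.7 per 1000.
Codon 4 UGC (Cys): 18.0 per 1000.
Codon 5 GAC (Asp): 31.9 per 1000.
Lowest frequency is 3.1 at codon 2.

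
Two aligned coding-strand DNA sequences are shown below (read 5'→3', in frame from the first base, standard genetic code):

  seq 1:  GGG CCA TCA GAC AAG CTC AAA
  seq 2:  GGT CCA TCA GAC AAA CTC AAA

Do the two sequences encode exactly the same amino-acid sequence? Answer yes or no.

Codon 1: GGG Gly / GGT Gly — synonymous.
Codon 2: CCA Pro / CCA Pro — identical.
Codon 3: TCA Ser / TCA Ser — identical.
Codon 4: GAC Asp / GAC Asp — identical.
Codon 5: AAG Lys / AAA Lys — synonymous.
Codon 6: CTC Leu / CTC Leu — identical.
Codon 7: AAA Lys / AAA Lys — identical.
Nonsynonymous differences: 0 → same protein.

yes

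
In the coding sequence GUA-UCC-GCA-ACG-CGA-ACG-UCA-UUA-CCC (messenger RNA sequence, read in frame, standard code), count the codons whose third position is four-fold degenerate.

8

Codon 1 GUA (Val): third position 4-fold.
Codon 2 UCC (Ser): third position 4-fold.
Codon 3 GCA (Ala): third position 4-fold.
Codon 4 ACG (Thr): third position 4-fold.
Codon 5 CGA (Arg): third position 4-fold.
Codon 6 ACG (Thr): third position 4-fold.
Codon 7 UCA (Ser): third position 4-fold.
Codon 8 UUA (Leu): third position 2-fold.
Codon 9 CCC (Pro): third position 4-fold.
Four-fold degenerate third positions: 8.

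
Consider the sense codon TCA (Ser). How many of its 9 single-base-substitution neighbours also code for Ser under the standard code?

Position 1: none → 0 synonymous.
Position 2: none → 0 synonymous.
Position 3: TCT, TCC, TCG → 3 synonymous.
Total: 0 + 0 + 3 = 3.

3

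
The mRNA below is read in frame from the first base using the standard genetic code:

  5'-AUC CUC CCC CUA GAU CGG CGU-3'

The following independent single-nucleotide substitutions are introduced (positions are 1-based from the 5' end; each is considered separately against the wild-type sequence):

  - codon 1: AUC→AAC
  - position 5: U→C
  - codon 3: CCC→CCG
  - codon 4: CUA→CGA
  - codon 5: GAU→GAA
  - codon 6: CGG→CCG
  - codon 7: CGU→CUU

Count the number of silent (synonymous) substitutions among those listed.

Codon 1: AUC (Ile) → AAC (Asn) — missense.
Codon 2: CUC (Leu) → CCC (Pro) — missense.
Codon 3: CCC (Pro) → CCG (Pro) — synonymous.
Codon 4: CUA (Leu) → CGA (Arg) — missense.
Codon 5: GAU (Asp) → GAA (Glu) — missense.
Codon 6: CGG (Arg) → CCG (Pro) — missense.
Codon 7: CGU (Arg) → CUU (Leu) — missense.
Synonymous: 1 of 7.

1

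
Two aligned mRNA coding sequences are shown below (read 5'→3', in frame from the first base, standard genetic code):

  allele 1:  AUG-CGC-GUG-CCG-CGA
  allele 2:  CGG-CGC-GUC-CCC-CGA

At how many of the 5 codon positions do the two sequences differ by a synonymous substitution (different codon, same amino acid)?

2

Codon 1: AUG Met / CGG Arg — nonsynonymous.
Codon 2: CGC Arg / CGC Arg — identical.
Codon 3: GUG Val / GUC Val — synonymous.
Codon 4: CCG Pro / CCC Pro — synonymous.
Codon 5: CGA Arg / CGA Arg — identical.
Synonymous differences: 2.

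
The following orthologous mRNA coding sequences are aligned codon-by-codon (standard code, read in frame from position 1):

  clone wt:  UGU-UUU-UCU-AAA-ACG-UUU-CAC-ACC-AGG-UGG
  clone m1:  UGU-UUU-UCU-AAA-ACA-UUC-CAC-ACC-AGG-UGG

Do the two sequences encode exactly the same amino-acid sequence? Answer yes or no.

yes

Codon 1: UGU Cys / UGU Cys — identical.
Codon 2: UUU Phe / UUU Phe — identical.
Codon 3: UCU Ser / UCU Ser — identical.
Codon 4: AAA Lys / AAA Lys — identical.
Codon 5: ACG Thr / ACA Thr — synonymous.
Codon 6: UUU Phe / UUC Phe — synonymous.
Codon 7: CAC His / CAC His — identical.
Codon 8: ACC Thr / ACC Thr — identical.
Codon 9: AGG Arg / AGG Arg — identical.
Codon 10: UGG Trp / UGG Trp — identical.
Nonsynonymous differences: 0 → same protein.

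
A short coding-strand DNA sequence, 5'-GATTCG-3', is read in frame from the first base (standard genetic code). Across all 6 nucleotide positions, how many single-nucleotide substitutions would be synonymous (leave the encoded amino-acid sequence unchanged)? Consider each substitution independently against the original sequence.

4

Codon 1 (GAT, Asp): 1 synonymous substitution.
Codon 2 (TCG, Ser): 3 synonymous substitutions.
Total: 1 + 3 = 4.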